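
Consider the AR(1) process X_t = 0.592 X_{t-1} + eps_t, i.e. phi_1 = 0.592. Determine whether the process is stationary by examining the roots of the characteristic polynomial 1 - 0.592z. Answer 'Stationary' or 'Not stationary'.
\text{Stationary}

The AR(p) characteristic polynomial is P(z) = 1 - 0.592z.
Stationarity requires all roots to lie outside the unit circle, i.e. |z| > 1 for every root.
This is linear in z: 1 + (-0.592) z = 0  =>  z = -1/(-0.592) = 1.689189,  |z| = 1.689189.
Moduli of all roots: 1.6892.
All moduli strictly greater than 1? Yes.
Verdict: Stationary.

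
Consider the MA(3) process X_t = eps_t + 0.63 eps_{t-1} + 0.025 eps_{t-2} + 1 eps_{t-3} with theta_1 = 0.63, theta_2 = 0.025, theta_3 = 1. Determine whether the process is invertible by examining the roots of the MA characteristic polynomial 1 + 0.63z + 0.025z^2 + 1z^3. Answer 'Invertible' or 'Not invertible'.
\text{Not invertible}

The MA(q) characteristic polynomial is P(z) = 1 + 0.63z + 0.025z^2 + 1z^3.
Invertibility requires all roots to lie outside the unit circle, i.e. |z| > 1 for every root.
Degree 3: look for a simple real root z0 first, then factor out (1 - z/z0) and solve the remaining quadratic.
Testing z0 = -0.8: P(-0.8) = 1 + (0.63)(-0.8) + (0.025)(-0.8)^2 + (1)(-0.8)^3
  = 1 + (-0.504) + (0.016) + (-0.512) = 0.  So z_0 = -0.8 is a root, |z_0| = 0.8.
Divide out the factor (1 + 1.25 z) = (1 - z/z0) (since 1/z0 = -1.25):
  P(z) = (1 + 1.25 z)(1 + (-0.62) z + (0.8) z^2)
  [check: z-coef -0.62 - (-1.25) = 0.63; z^2-coef 0.8 - (-1.25)(-0.62) = 0.025; z^3-coef -(-1.25)(0.8) = 1.]
Remaining roots from the quadratic factor 1 + (-0.62) z + (0.8) z^2:
  Set 1 + (-0.62) z + (0.8) z^2 = 0, i.e. a z^2 + b z + c = 0 with a = 0.8, b = -0.62, c = 1.
  Discriminant D = b^2 - 4ac = (-0.62)^2 - 4*(0.8)*1 = 0.3844 - (3.2) = -2.8156.
  D < 0, so the roots are the complex-conjugate pair z = (-b +/- i sqrt(-D)) / (2a) = 0.3875 +/- 1.0487i.
  For a conjugate pair |z|^2 = z * conj(z) = (product of roots) = c/a = 1/(0.8) = 1.25, so |z| = sqrt(1.25) = 1.118 for both roots.
Moduli of all roots: 0.8000, 1.1180, 1.1180.
All moduli strictly greater than 1? No.
Verdict: Not invertible.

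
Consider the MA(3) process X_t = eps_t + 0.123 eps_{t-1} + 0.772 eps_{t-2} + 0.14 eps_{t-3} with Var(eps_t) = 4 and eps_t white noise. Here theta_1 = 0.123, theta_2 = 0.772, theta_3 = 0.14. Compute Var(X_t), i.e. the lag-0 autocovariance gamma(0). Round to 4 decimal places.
\gamma(0) = 6.5229

For an MA(q) process X_t = eps_t + sum_i theta_i eps_{t-i} with
Var(eps_t) = sigma^2, the variance is
  gamma(0) = sigma^2 * (1 + sum_i theta_i^2).
  sum_i theta_i^2 = (0.123)^2 + (0.772)^2 + (0.14)^2 = 0.015129 + 0.595984 + 0.0196 = 0.630713.
  gamma(0) = 4 * (1 + 0.630713) = 4 * 1.630713 = 6.522852, which rounds to 6.5229.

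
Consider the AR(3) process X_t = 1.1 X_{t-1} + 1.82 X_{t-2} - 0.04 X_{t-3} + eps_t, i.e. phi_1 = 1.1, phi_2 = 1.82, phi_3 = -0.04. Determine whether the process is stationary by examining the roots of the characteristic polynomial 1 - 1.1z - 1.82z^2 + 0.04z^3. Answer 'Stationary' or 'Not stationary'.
\text{Not stationary}

The AR(p) characteristic polynomial is P(z) = 1 - 1.1z - 1.82z^2 + 0.04z^3.
Stationarity requires all roots to lie outside the unit circle, i.e. |z| > 1 for every root.
Degree 3: look for a simple real root z0 first, then factor out (1 - z/z0) and solve the remaining quadratic.
Testing z0 = 0.5: P(0.5) = 1 + (-1.1)(0.5) + (-1.82)(0.5)^2 + (0.04)(0.5)^3
  = 1 + (-0.55) + (-0.455) + (0.005) = 0.  So z_0 = 0.5 is a root, |z_0| = 0.5.
Divide out the factor (1 - 2 z) = (1 - z/z0) (since 1/z0 = 2):
  P(z) = (1 - 2 z)(1 + (0.9) z + (-0.02) z^2)
  [check: z-coef 0.9 - (2) = -1.1; z^2-coef -0.02 - (2)(0.9) = -1.82; z^3-coef -(2)(-0.02) = 0.04.]
Remaining roots from the quadratic factor 1 + (0.9) z + (-0.02) z^2:
  Set 1 + (0.9) z + (-0.02) z^2 = 0, i.e. a z^2 + b z + c = 0 with a = -0.02, b = 0.9, c = 1.
  Discriminant D = b^2 - 4ac = (0.9)^2 - 4*(-0.02)*1 = 0.81 - (-0.08) = 0.89.
  D >= 0, so the roots are real: z = (-b +/- sqrt(D)) / (2a) = (-0.9 +/- 0.943398) / (-0.04).
    z_1 = (-0.9 + 0.943398) / (-0.04) = -1.085,   |z_1| = 1.085.
    z_2 = (-0.9 - 0.943398) / (-0.04) = 46.085,   |z_2| = 46.085.
Moduli of all roots: 0.5000, 1.0850, 46.0850.
All moduli strictly greater than 1? No.
Verdict: Not stationary.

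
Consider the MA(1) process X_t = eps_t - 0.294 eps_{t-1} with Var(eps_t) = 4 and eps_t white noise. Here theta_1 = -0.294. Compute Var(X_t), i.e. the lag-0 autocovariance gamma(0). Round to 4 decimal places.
\gamma(0) = 4.3457

For an MA(q) process X_t = eps_t + sum_i theta_i eps_{t-i} with
Var(eps_t) = sigma^2, the variance is
  gamma(0) = sigma^2 * (1 + sum_i theta_i^2).
  sum_i theta_i^2 = (-0.294)^2 = 0.086436.
  gamma(0) = 4 * (1 + 0.086436) = 4 * 1.086436 = 4.345744, which rounds to 4.3457.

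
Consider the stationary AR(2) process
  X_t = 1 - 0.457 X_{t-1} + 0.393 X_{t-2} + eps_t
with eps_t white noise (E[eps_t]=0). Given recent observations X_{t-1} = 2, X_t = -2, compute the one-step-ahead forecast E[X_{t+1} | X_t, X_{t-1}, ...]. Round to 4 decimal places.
E[X_{t+1} \mid \mathcal F_t] = 2.7000

For an AR(p) model X_t = c + sum_i phi_i X_{t-i} + eps_t, the
one-step-ahead conditional mean is
  E[X_{t+1} | X_t, ...] = c + sum_i phi_i X_{t+1-i}.
Substitute known values:
  E[X_{t+1} | ...] = 1 + (-0.457) * (-2) + (0.393) * (2)
                   = 2.7000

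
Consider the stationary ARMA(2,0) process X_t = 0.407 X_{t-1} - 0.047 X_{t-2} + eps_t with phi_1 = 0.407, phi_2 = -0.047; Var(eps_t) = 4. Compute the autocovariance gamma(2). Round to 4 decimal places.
\gamma(2) = 0.5252

Multiply the model equation by X_{t-k} and take expectations. With theta_0 = psi_0 = 1 and psi_j the MA(infinity) weights, this gives
  gamma(k) - sum_i phi_i gamma(k-i) = c_k,
  c_k = sigma^2 * sum_{j=k..q} theta_j psi_{j-k}   (c_k = 0 for k > q),
using gamma(-m) = gamma(m).
Pure AR (q = 0): c_0 = sigma^2 = 4, c_k = 0 for k >= 1.
Equations for k = 0, 1, 2 (AR order 2, c_2 = 0):
  (E0) gamma(0) = phi_1 gamma(1) + phi_2 gamma(2) + c_0
  (E1) gamma(1) = phi_1 gamma(0) + phi_2 gamma(1) + c_1
  (E2) gamma(2) = phi_1 gamma(1) + phi_2 gamma(0)
From (E1): gamma(1) = A gamma(0) + B with
  A = phi_1 / (1 - phi_2) = 0.407 / 1.047 = 0.38873,   B = c_1 / (1 - phi_2) = 0 / 1.047 = 0.
Insert (E2) into (E0): gamma(0) (1 - phi_2^2) = phi_1 (1 + phi_2) gamma(1) + c_0.
  phi_1 (1 + phi_2) = (0.407)(0.953) = 0.387871,   1 - phi_2^2 = 0.997791.
Replace gamma(1) by A gamma(0) + B and collect gamma(0):
  gamma(0) [0.997791 - (0.387871)(0.38873)] = c_0 = 4
  gamma(0) * 0.847014 = 4
  gamma(0) = 4 / 0.847014 = 4.722472.
  gamma(1) = A gamma(0) = (0.38873)(4.722472) = 1.835765.
  gamma(2) = phi_1 gamma(1) + phi_2 gamma(0) = (0.407)(1.835765) + (-0.047)(4.722472) = 0.5252.
Therefore gamma(2) = 0.5252 (to 4 decimal places).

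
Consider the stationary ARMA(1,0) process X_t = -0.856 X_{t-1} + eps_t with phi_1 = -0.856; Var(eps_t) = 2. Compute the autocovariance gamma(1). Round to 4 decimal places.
\gamma(1) = -6.4057

Multiply the model equation by X_{t-k} and take expectations. With theta_0 = psi_0 = 1 and psi_j the MA(infinity) weights, this gives
  gamma(k) - sum_i phi_i gamma(k-i) = c_k,
  c_k = sigma^2 * sum_{j=k..q} theta_j psi_{j-k}   (c_k = 0 for k > q),
using gamma(-m) = gamma(m).
Pure AR (q = 0): c_0 = sigma^2 = 2, c_k = 0 for k >= 1.
Equations for k = 0 and k = 1 (AR order 1):
  gamma(0) = phi_1 gamma(1) + c_0
  gamma(1) = phi_1 gamma(0) + c_1
Substituting the second into the first: gamma(0) (1 - phi_1^2) = c_0 + phi_1 c_1, so
  gamma(0) = c_0 / (1 - phi_1^2) = 2 / (1 - (-0.856)^2) = 2 / 0.267264 = 7.483238.
  gamma(1) = phi_1 gamma(0) = (-0.856)(7.483238) = -6.405651.
Therefore gamma(1) = -6.4057 (to 4 decimal places).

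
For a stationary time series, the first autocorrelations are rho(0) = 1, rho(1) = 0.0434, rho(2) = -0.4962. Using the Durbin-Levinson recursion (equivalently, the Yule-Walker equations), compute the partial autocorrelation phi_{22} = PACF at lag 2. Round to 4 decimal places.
\phi_{22} = -0.4990

The PACF at lag k is phi_{kk}, the last component of the solution
to the Yule-Walker system G_k phi = r_k where
  (G_k)_{ij} = rho(|i - j|), (r_k)_i = rho(i), i,j = 1..k.
Equivalently, Durbin-Levinson gives phi_{kk} iteratively:
  phi_{11} = rho(1)
  phi_{kk} = [rho(k) - sum_{j=1..k-1} phi_{k-1,j} rho(k-j)]
            / [1 - sum_{j=1..k-1} phi_{k-1,j} rho(j)],
  phi_{k,j} = phi_{k-1,j} - phi_{kk} phi_{k-1,k-j},  j = 1..k-1.
Step k = 1:
  phi_11 = rho(1) = 0.0434.
Step k = 2:
  phi_22 = [rho(2) - phi_11 rho(1)] / [1 - phi_11 rho(1)] = [-0.4962 - (0.0434)(0.0434)] / [1 - (0.0434)(0.0434)]
         = -0.49808356 / 0.99811644 = -0.499.
Therefore phi_{22} = -0.4990.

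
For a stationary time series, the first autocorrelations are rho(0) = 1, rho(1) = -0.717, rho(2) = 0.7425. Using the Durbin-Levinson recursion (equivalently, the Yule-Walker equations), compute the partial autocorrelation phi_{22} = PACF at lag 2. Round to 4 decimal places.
\phi_{22} = 0.4701

The PACF at lag k is phi_{kk}, the last component of the solution
to the Yule-Walker system G_k phi = r_k where
  (G_k)_{ij} = rho(|i - j|), (r_k)_i = rho(i), i,j = 1..k.
Equivalently, Durbin-Levinson gives phi_{kk} iteratively:
  phi_{11} = rho(1)
  phi_{kk} = [rho(k) - sum_{j=1..k-1} phi_{k-1,j} rho(k-j)]
            / [1 - sum_{j=1..k-1} phi_{k-1,j} rho(j)],
  phi_{k,j} = phi_{k-1,j} - phi_{kk} phi_{k-1,k-j},  j = 1..k-1.
Step k = 1:
  phi_11 = rho(1) = -0.717.
Step k = 2:
  phi_22 = [rho(2) - phi_11 rho(1)] / [1 - phi_11 rho(1)] = [0.7425 - (-0.717)(-0.717)] / [1 - (-0.717)(-0.717)]
         = 0.228411 / 0.485911 = 0.4701.
Therefore phi_{22} = 0.4701.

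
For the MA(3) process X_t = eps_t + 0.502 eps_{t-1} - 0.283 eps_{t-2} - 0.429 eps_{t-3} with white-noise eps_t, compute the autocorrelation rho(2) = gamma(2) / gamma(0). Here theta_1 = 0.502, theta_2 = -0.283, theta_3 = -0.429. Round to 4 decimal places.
\rho(2) = -0.3287

For an MA(q) process with theta_0 = 1, the autocovariance is
  gamma(k) = sigma^2 * sum_{i=0..q-k} theta_i * theta_{i+k},
and rho(k) = gamma(k) / gamma(0). Sigma^2 cancels.
  numerator   = (1)*(-0.283) + (0.502)*(-0.429) = -0.498358.
  denominator = (1)^2 + (0.502)^2 + (-0.283)^2 + (-0.429)^2 = 1.516134.
  rho(2) = -0.498358 / 1.516134 = -0.3287.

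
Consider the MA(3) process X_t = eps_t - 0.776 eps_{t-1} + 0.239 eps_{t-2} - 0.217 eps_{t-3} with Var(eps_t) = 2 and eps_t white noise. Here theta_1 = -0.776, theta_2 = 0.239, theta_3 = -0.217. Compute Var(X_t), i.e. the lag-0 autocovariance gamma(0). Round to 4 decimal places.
\gamma(0) = 3.4128

For an MA(q) process X_t = eps_t + sum_i theta_i eps_{t-i} with
Var(eps_t) = sigma^2, the variance is
  gamma(0) = sigma^2 * (1 + sum_i theta_i^2).
  sum_i theta_i^2 = (-0.776)^2 + (0.239)^2 + (-0.217)^2 = 0.602176 + 0.057121 + 0.047089 = 0.706386.
  gamma(0) = 2 * (1 + 0.706386) = 2 * 1.706386 = 3.412772, which rounds to 3.4128.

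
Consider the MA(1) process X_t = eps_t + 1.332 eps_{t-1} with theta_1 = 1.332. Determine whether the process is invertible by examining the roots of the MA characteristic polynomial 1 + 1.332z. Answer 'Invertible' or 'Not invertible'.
\text{Not invertible}

The MA(q) characteristic polynomial is P(z) = 1 + 1.332z.
Invertibility requires all roots to lie outside the unit circle, i.e. |z| > 1 for every root.
This is linear in z: 1 + (1.332) z = 0  =>  z = -1/(1.332) = -0.750751,  |z| = 0.750751.
Moduli of all roots: 0.7508.
All moduli strictly greater than 1? No.
Verdict: Not invertible.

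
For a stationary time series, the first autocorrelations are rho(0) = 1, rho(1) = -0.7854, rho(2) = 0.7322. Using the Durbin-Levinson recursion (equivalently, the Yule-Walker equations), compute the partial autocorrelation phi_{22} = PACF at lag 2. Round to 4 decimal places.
\phi_{22} = 0.3011

The PACF at lag k is phi_{kk}, the last component of the solution
to the Yule-Walker system G_k phi = r_k where
  (G_k)_{ij} = rho(|i - j|), (r_k)_i = rho(i), i,j = 1..k.
Equivalently, Durbin-Levinson gives phi_{kk} iteratively:
  phi_{11} = rho(1)
  phi_{kk} = [rho(k) - sum_{j=1..k-1} phi_{k-1,j} rho(k-j)]
            / [1 - sum_{j=1..k-1} phi_{k-1,j} rho(j)],
  phi_{k,j} = phi_{k-1,j} - phi_{kk} phi_{k-1,k-j},  j = 1..k-1.
Step k = 1:
  phi_11 = rho(1) = -0.7854.
Step k = 2:
  phi_22 = [rho(2) - phi_11 rho(1)] / [1 - phi_11 rho(1)] = [0.7322 - (-0.7854)(-0.7854)] / [1 - (-0.7854)(-0.7854)]
         = 0.11534684 / 0.38314684 = 0.3011.
Therefore phi_{22} = 0.3011.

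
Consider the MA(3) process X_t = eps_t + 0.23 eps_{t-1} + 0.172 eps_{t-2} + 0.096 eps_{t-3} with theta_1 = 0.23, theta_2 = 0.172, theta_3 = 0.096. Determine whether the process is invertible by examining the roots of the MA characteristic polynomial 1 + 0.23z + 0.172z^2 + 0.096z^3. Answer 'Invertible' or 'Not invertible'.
\text{Invertible}

The MA(q) characteristic polynomial is P(z) = 1 + 0.23z + 0.172z^2 + 0.096z^3.
Invertibility requires all roots to lie outside the unit circle, i.e. |z| > 1 for every root.
Degree 3: look for a simple real root z0 first, then factor out (1 - z/z0) and solve the remaining quadratic.
Testing z0 = -2.5: P(-2.5) = 1 + (0.23)(-2.5) + (0.172)(-2.5)^2 + (0.096)(-2.5)^3
  = 1 + (-0.575) + (1.075) + (-1.5) = 0.  So z_0 = -2.5 is a root, |z_0| = 2.5.
Divide out the factor (1 + 0.4 z) = (1 - z/z0) (since 1/z0 = -0.4):
  P(z) = (1 + 0.4 z)(1 + (-0.17) z + (0.24) z^2)
  [check: z-coef -0.17 - (-0.4) = 0.23; z^2-coef 0.24 - (-0.4)(-0.17) = 0.172; z^3-coef -(-0.4)(0.24) = 0.096.]
Remaining roots from the quadratic factor 1 + (-0.17) z + (0.24) z^2:
  Set 1 + (-0.17) z + (0.24) z^2 = 0, i.e. a z^2 + b z + c = 0 with a = 0.24, b = -0.17, c = 1.
  Discriminant D = b^2 - 4ac = (-0.17)^2 - 4*(0.24)*1 = 0.0289 - (0.96) = -0.9311.
  D < 0, so the roots are the complex-conjugate pair z = (-b +/- i sqrt(-D)) / (2a) = 0.3542 +/- 2.0103i.
  For a conjugate pair |z|^2 = z * conj(z) = (product of roots) = c/a = 1/(0.24) = 4.166667, so |z| = sqrt(4.166667) = 2.0412 for both roots.
Moduli of all roots: 2.5000, 2.0412, 2.0412.
All moduli strictly greater than 1? Yes.
Verdict: Invertible.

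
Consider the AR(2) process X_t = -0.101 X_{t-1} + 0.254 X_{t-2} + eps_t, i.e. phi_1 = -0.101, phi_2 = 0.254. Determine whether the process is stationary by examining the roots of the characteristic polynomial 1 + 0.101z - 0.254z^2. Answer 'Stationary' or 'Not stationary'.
\text{Stationary}

The AR(p) characteristic polynomial is P(z) = 1 + 0.101z - 0.254z^2.
Stationarity requires all roots to lie outside the unit circle, i.e. |z| > 1 for every root.
Set 1 + (0.101) z + (-0.254) z^2 = 0, i.e. a z^2 + b z + c = 0 with a = -0.254, b = 0.101, c = 1.
Discriminant D = b^2 - 4ac = (0.101)^2 - 4*(-0.254)*1 = 0.010201 - (-1.016) = 1.026201.
D >= 0, so the roots are real: z = (-b +/- sqrt(D)) / (2a) = (-0.101 +/- 1.013016) / (-0.508).
  z_1 = (-0.101 + 1.013016) / (-0.508) = -1.7953,   |z_1| = 1.7953.
  z_2 = (-0.101 - 1.013016) / (-0.508) = 2.1929,   |z_2| = 2.1929.
Moduli of all roots: 1.7953, 2.1929.
All moduli strictly greater than 1? Yes.
Verdict: Stationary.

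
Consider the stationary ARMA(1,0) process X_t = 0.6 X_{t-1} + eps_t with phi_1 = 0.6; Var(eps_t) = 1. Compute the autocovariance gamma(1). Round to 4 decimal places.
\gamma(1) = 0.9375

Multiply the model equation by X_{t-k} and take expectations. With theta_0 = psi_0 = 1 and psi_j the MA(infinity) weights, this gives
  gamma(k) - sum_i phi_i gamma(k-i) = c_k,
  c_k = sigma^2 * sum_{j=k..q} theta_j psi_{j-k}   (c_k = 0 for k > q),
using gamma(-m) = gamma(m).
Pure AR (q = 0): c_0 = sigma^2 = 1, c_k = 0 for k >= 1.
Equations for k = 0 and k = 1 (AR order 1):
  gamma(0) = phi_1 gamma(1) + c_0
  gamma(1) = phi_1 gamma(0) + c_1
Substituting the second into the first: gamma(0) (1 - phi_1^2) = c_0 + phi_1 c_1, so
  gamma(0) = c_0 / (1 - phi_1^2) = 1 / (1 - (0.6)^2) = 1 / 0.64 = 1.5625.
  gamma(1) = phi_1 gamma(0) = (0.6)(1.5625) = 0.9375.
Therefore gamma(1) = 0.9375 (to 4 decimal places).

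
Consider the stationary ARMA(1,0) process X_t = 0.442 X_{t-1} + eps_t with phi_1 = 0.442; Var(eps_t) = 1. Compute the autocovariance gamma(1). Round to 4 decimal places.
\gamma(1) = 0.5493

Multiply the model equation by X_{t-k} and take expectations. With theta_0 = psi_0 = 1 and psi_j the MA(infinity) weights, this gives
  gamma(k) - sum_i phi_i gamma(k-i) = c_k,
  c_k = sigma^2 * sum_{j=k..q} theta_j psi_{j-k}   (c_k = 0 for k > q),
using gamma(-m) = gamma(m).
Pure AR (q = 0): c_0 = sigma^2 = 1, c_k = 0 for k >= 1.
Equations for k = 0 and k = 1 (AR order 1):
  gamma(0) = phi_1 gamma(1) + c_0
  gamma(1) = phi_1 gamma(0) + c_1
Substituting the second into the first: gamma(0) (1 - phi_1^2) = c_0 + phi_1 c_1, so
  gamma(0) = c_0 / (1 - phi_1^2) = 1 / (1 - (0.442)^2) = 1 / 0.804636 = 1.242798.
  gamma(1) = phi_1 gamma(0) = (0.442)(1.242798) = 0.549317.
Therefore gamma(1) = 0.5493 (to 4 decimal places).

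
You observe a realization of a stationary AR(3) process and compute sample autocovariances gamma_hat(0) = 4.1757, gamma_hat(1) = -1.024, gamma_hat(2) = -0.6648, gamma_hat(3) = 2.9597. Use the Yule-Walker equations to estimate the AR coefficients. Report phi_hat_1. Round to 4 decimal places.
\hat\phi_{1} = -0.1440

The Yule-Walker equations for an AR(p) process read, in matrix form,
  Gamma_p phi = r_p,   with   (Gamma_p)_{ij} = gamma(|i - j|),
                       (r_p)_i = gamma(i),   i,j = 1..p.
Substitute the sample gammas (Toeplitz matrix and right-hand side of size 3):
  Gamma_p = [[4.1757, -1.024, -0.6648], [-1.024, 4.1757, -1.024], [-0.6648, -1.024, 4.1757]]
  r_p     = [-1.024, -0.6648, 2.9597]
Written out (R1..R3):
  (R1) 4.1757 phi_1 - 1.024 phi_2 - 0.6648 phi_3 = -1.024
  (R2) -1.024 phi_1 + 4.1757 phi_2 - 1.024 phi_3 = -0.6648
  (R3) -0.6648 phi_1 - 1.024 phi_2 + 4.1757 phi_3 = 2.9597
Gaussian elimination:
  R2 <- R2 - (-1.024/4.1757) R1 = R2 - (-0.245228) R1:  3.924586 phi_2 - 1.187028 phi_3 = -0.915914
  R3 <- R3 - (-0.6648/4.1757) R1 = R3 - (-0.159207) R1:  -1.187028 phi_2 + 4.069859 phi_3 = 2.796672
  R3 <- R3 - (-1.187028/3.924586) R2 = R3 - (-0.302459) R2:  3.710832 phi_3 = 2.519645
Back-substitution:
  phi_hat_3 = 2.519645 / 3.710832 = 0.678998
  phi_hat_2 = (-0.915914 - (-1.187028)(0.678998)) / 3.924586 = -0.028009
  phi_hat_1 = (-1.024 - (-1.024)(-0.028009) - (-0.6648)(0.678998)) / 4.1757 = -0.143996
So phi_hat = [-0.1440, -0.0280, 0.6790].
Therefore phi_hat_1 = -0.1440.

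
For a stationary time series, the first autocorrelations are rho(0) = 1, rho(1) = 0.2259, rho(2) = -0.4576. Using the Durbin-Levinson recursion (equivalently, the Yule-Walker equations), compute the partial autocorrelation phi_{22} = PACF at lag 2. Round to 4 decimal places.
\phi_{22} = -0.5360

The PACF at lag k is phi_{kk}, the last component of the solution
to the Yule-Walker system G_k phi = r_k where
  (G_k)_{ij} = rho(|i - j|), (r_k)_i = rho(i), i,j = 1..k.
Equivalently, Durbin-Levinson gives phi_{kk} iteratively:
  phi_{11} = rho(1)
  phi_{kk} = [rho(k) - sum_{j=1..k-1} phi_{k-1,j} rho(k-j)]
            / [1 - sum_{j=1..k-1} phi_{k-1,j} rho(j)],
  phi_{k,j} = phi_{k-1,j} - phi_{kk} phi_{k-1,k-j},  j = 1..k-1.
Step k = 1:
  phi_11 = rho(1) = 0.2259.
Step k = 2:
  phi_22 = [rho(2) - phi_11 rho(1)] / [1 - phi_11 rho(1)] = [-0.4576 - (0.2259)(0.2259)] / [1 - (0.2259)(0.2259)]
         = -0.50863081 / 0.94896919 = -0.536.
Therefore phi_{22} = -0.5360.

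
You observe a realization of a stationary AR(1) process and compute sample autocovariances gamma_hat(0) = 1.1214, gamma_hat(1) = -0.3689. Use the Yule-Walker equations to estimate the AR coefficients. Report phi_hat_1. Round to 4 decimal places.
\hat\phi_{1} = -0.3290

The Yule-Walker equations for an AR(p) process read, in matrix form,
  Gamma_p phi = r_p,   with   (Gamma_p)_{ij} = gamma(|i - j|),
                       (r_p)_i = gamma(i),   i,j = 1..p.
Substitute the sample gammas (Toeplitz matrix and right-hand side of size 1):
  Gamma_p = [[1.1214]]
  r_p     = [-0.3689]
With p = 1 this is the single equation gamma(0) phi_1 = gamma(1):
  phi_hat_1 = gamma(1) / gamma(0) = -0.3689 / 1.1214 = -0.3290.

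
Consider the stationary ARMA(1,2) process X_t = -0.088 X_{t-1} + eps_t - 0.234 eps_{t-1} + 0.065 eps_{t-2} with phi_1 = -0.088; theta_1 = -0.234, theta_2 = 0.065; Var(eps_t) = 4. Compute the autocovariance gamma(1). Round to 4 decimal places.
\gamma(1) = -1.4113

Multiply the model equation by X_{t-k} and take expectations. With theta_0 = psi_0 = 1 and psi_j the MA(infinity) weights, this gives
  gamma(k) - sum_i phi_i gamma(k-i) = c_k,
  c_k = sigma^2 * sum_{j=k..q} theta_j psi_{j-k}   (c_k = 0 for k > q),
using gamma(-m) = gamma(m).
psi-weights needed (psi_j = theta_j + sum_i phi_i psi_{j-i}):
  psi_1 = theta_1 + phi_1 = -0.234 + (-0.088) = -0.322
  psi_2 = theta_2 + phi_1 psi_1 = 0.065 + (-0.088)(-0.322) = 0.093336
Right-hand sides:
  c_0 = sigma^2 (1 + theta_1 psi_1 + theta_2 psi_2) = 4 * (1 + (-0.234)(-0.322) + (0.065)(0.093336)) = 4 * 1.081415 = 4.325659
  c_1 = sigma^2 (theta_1 + theta_2 psi_1) = 4 * (-0.234 + (0.065)(-0.322)) = -1.01972
  c_2 = sigma^2 theta_2 = 4 * (0.065) = 0.26
Equations for k = 0 and k = 1 (AR order 1):
  gamma(0) = phi_1 gamma(1) + c_0
  gamma(1) = phi_1 gamma(0) + c_1
Substituting the second into the first: gamma(0) (1 - phi_1^2) = c_0 + phi_1 c_1, so
  gamma(0) = (c_0 + phi_1 c_1) / (1 - phi_1^2) = (4.325659 + (-0.088)(-1.01972)) / (1 - (-0.088)^2) = 4.415395 / 0.992256 = 4.449854.
  gamma(1) = phi_1 gamma(0) + c_1 = (-0.088)(4.449854) + (-1.01972) = -1.411307.
Therefore gamma(1) = -1.4113 (to 4 decimal places).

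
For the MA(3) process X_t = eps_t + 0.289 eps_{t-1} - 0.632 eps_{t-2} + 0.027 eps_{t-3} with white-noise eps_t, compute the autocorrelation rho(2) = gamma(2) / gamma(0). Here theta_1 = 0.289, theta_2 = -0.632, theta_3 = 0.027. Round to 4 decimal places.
\rho(2) = -0.4207

For an MA(q) process with theta_0 = 1, the autocovariance is
  gamma(k) = sigma^2 * sum_{i=0..q-k} theta_i * theta_{i+k},
and rho(k) = gamma(k) / gamma(0). Sigma^2 cancels.
  numerator   = (1)*(-0.632) + (0.289)*(0.027) = -0.624197.
  denominator = (1)^2 + (0.289)^2 + (-0.632)^2 + (0.027)^2 = 1.483674.
  rho(2) = -0.624197 / 1.483674 = -0.4207.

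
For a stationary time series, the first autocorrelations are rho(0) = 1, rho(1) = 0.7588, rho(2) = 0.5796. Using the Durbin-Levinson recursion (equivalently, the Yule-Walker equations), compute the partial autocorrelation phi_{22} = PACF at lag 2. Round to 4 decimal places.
\phi_{22} = 0.0090

The PACF at lag k is phi_{kk}, the last component of the solution
to the Yule-Walker system G_k phi = r_k where
  (G_k)_{ij} = rho(|i - j|), (r_k)_i = rho(i), i,j = 1..k.
Equivalently, Durbin-Levinson gives phi_{kk} iteratively:
  phi_{11} = rho(1)
  phi_{kk} = [rho(k) - sum_{j=1..k-1} phi_{k-1,j} rho(k-j)]
            / [1 - sum_{j=1..k-1} phi_{k-1,j} rho(j)],
  phi_{k,j} = phi_{k-1,j} - phi_{kk} phi_{k-1,k-j},  j = 1..k-1.
Step k = 1:
  phi_11 = rho(1) = 0.7588.
Step k = 2:
  phi_22 = [rho(2) - phi_11 rho(1)] / [1 - phi_11 rho(1)] = [0.5796 - (0.7588)(0.7588)] / [1 - (0.7588)(0.7588)]
         = 0.00382256 / 0.42422256 = 0.009.
Therefore phi_{22} = 0.0090.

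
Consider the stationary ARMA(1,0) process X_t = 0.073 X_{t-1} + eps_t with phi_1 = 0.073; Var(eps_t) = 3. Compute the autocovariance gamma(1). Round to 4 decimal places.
\gamma(1) = 0.2202

Multiply the model equation by X_{t-k} and take expectations. With theta_0 = psi_0 = 1 and psi_j the MA(infinity) weights, this gives
  gamma(k) - sum_i phi_i gamma(k-i) = c_k,
  c_k = sigma^2 * sum_{j=k..q} theta_j psi_{j-k}   (c_k = 0 for k > q),
using gamma(-m) = gamma(m).
Pure AR (q = 0): c_0 = sigma^2 = 3, c_k = 0 for k >= 1.
Equations for k = 0 and k = 1 (AR order 1):
  gamma(0) = phi_1 gamma(1) + c_0
  gamma(1) = phi_1 gamma(0) + c_1
Substituting the second into the first: gamma(0) (1 - phi_1^2) = c_0 + phi_1 c_1, so
  gamma(0) = c_0 / (1 - phi_1^2) = 3 / (1 - (0.073)^2) = 3 / 0.994671 = 3.016073.
  gamma(1) = phi_1 gamma(0) = (0.073)(3.016073) = 0.220173.
Therefore gamma(1) = 0.2202 (to 4 decimal places).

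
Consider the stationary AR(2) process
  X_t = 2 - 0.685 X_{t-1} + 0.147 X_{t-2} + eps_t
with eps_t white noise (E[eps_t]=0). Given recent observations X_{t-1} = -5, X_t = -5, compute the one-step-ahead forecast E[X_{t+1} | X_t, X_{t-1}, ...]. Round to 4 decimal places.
E[X_{t+1} \mid \mathcal F_t] = 4.6900

For an AR(p) model X_t = c + sum_i phi_i X_{t-i} + eps_t, the
one-step-ahead conditional mean is
  E[X_{t+1} | X_t, ...] = c + sum_i phi_i X_{t+1-i}.
Substitute known values:
  E[X_{t+1} | ...] = 2 + (-0.685) * (-5) + (0.147) * (-5)
                   = 4.6900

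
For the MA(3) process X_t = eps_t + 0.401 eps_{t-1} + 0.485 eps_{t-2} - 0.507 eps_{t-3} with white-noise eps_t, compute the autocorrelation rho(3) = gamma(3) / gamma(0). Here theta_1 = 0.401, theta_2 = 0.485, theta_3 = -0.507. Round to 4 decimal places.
\rho(3) = -0.3067

For an MA(q) process with theta_0 = 1, the autocovariance is
  gamma(k) = sigma^2 * sum_{i=0..q-k} theta_i * theta_{i+k},
and rho(k) = gamma(k) / gamma(0). Sigma^2 cancels.
  numerator   = (1)*(-0.507) = -0.507.
  denominator = (1)^2 + (0.401)^2 + (0.485)^2 + (-0.507)^2 = 1.653075.
  rho(3) = -0.507 / 1.653075 = -0.3067.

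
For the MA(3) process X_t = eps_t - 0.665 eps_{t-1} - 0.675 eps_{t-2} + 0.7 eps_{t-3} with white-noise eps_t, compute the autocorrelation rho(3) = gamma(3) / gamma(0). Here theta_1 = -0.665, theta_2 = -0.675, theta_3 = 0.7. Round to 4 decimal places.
\rho(3) = 0.2932

For an MA(q) process with theta_0 = 1, the autocovariance is
  gamma(k) = sigma^2 * sum_{i=0..q-k} theta_i * theta_{i+k},
and rho(k) = gamma(k) / gamma(0). Sigma^2 cancels.
  numerator   = (1)*(0.7) = 0.7.
  denominator = (1)^2 + (-0.665)^2 + (-0.675)^2 + (0.7)^2 = 2.38785.
  rho(3) = 0.7 / 2.38785 = 0.2932.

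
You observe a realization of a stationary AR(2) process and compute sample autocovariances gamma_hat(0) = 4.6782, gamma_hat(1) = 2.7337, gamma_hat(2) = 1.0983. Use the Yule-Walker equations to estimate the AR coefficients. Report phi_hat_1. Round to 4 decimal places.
\hat\phi_{1} = 0.6790

The Yule-Walker equations for an AR(p) process read, in matrix form,
  Gamma_p phi = r_p,   with   (Gamma_p)_{ij} = gamma(|i - j|),
                       (r_p)_i = gamma(i),   i,j = 1..p.
Substitute the sample gammas (Toeplitz matrix and right-hand side of size 2):
  Gamma_p = [[4.6782, 2.7337], [2.7337, 4.6782]]
  r_p     = [2.7337, 1.0983]
Written out:
  4.6782 phi_1 + 2.7337 phi_2 = 2.7337
  2.7337 phi_1 + 4.6782 phi_2 = 1.0983
Solve by Cramer's rule:
  det = gamma(0)^2 - gamma(1)^2 = (4.6782)^2 - (2.7337)^2 = 21.88555524 - 7.47311569 = 14.41243955
  phi_hat_1 = [gamma(1) gamma(0) - gamma(1) gamma(2)] / det = [(2.7337)(4.6782) - (2.7337)(1.0983)] / 14.41243955 = 9.78637263 / 14.41243955 = 0.679
  phi_hat_2 = [gamma(0) gamma(2) - gamma(1)^2] / det = [(4.6782)(1.0983) - (2.7337)^2] / 14.41243955 = -2.33504863 / 14.41243955 = -0.162
So phi_hat = [0.6790, -0.1620].
Therefore phi_hat_1 = 0.6790.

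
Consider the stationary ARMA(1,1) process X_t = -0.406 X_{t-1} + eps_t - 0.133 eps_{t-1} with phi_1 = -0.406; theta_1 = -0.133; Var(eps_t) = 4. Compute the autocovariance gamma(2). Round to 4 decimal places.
\gamma(2) = 1.1047

Multiply the model equation by X_{t-k} and take expectations. With theta_0 = psi_0 = 1 and psi_j the MA(infinity) weights, this gives
  gamma(k) - sum_i phi_i gamma(k-i) = c_k,
  c_k = sigma^2 * sum_{j=k..q} theta_j psi_{j-k}   (c_k = 0 for k > q),
using gamma(-m) = gamma(m).
psi-weights needed (psi_j = theta_j + sum_i phi_i psi_{j-i}):
  psi_1 = theta_1 + phi_1 = -0.133 + (-0.406) = -0.539
Right-hand sides:
  c_0 = sigma^2 (1 + theta_1 psi_1) = 4 * (1 + (-0.133)(-0.539)) = 4 * 1.071687 = 4.286748
  c_1 = sigma^2 theta_1 = 4 * (-0.133) = -0.532
  c_2 = 0
Equations for k = 0 and k = 1 (AR order 1):
  gamma(0) = phi_1 gamma(1) + c_0
  gamma(1) = phi_1 gamma(0) + c_1
Substituting the second into the first: gamma(0) (1 - phi_1^2) = c_0 + phi_1 c_1, so
  gamma(0) = (c_0 + phi_1 c_1) / (1 - phi_1^2) = (4.286748 + (-0.406)(-0.532)) / (1 - (-0.406)^2) = 4.50274 / 0.835164 = 5.391444.
  gamma(1) = phi_1 gamma(0) + c_1 = (-0.406)(5.391444) + (-0.532) = -2.720926.
For k = 2 (> q): gamma(2) = phi_1 gamma(1) = (-0.406)(-2.720926) = 1.104696.
Therefore gamma(2) = 1.1047 (to 4 decimal places).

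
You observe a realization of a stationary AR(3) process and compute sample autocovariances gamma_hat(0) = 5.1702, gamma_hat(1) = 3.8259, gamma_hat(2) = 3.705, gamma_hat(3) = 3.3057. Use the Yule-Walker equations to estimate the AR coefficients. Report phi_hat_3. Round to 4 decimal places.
\hat\phi_{3} = 0.0790

The Yule-Walker equations for an AR(p) process read, in matrix form,
  Gamma_p phi = r_p,   with   (Gamma_p)_{ij} = gamma(|i - j|),
                       (r_p)_i = gamma(i),   i,j = 1..p.
Substitute the sample gammas (Toeplitz matrix and right-hand side of size 3):
  Gamma_p = [[5.1702, 3.8259, 3.705], [3.8259, 5.1702, 3.8259], [3.705, 3.8259, 5.1702]]
  r_p     = [3.8259, 3.705, 3.3057]
Written out (R1..R3):
  (R1) 5.1702 phi_1 + 3.8259 phi_2 + 3.705 phi_3 = 3.8259
  (R2) 3.8259 phi_1 + 5.1702 phi_2 + 3.8259 phi_3 = 3.705
  (R3) 3.705 phi_1 + 3.8259 phi_2 + 5.1702 phi_3 = 3.3057
Gaussian elimination:
  R2 <- R2 - (3.8259/5.1702) R1 = R2 - (0.739991) R1:  2.33907 phi_2 + 1.084234 phi_3 = 0.87387
  R3 <- R3 - (3.705/5.1702) R1 = R3 - (0.716607) R1:  1.084234 phi_2 + 2.515172 phi_3 = 0.564034
  R3 <- R3 - (1.084234/2.33907) R2 = R3 - (0.463532) R2:  2.012594 phi_3 = 0.158968
Back-substitution:
  phi_hat_3 = 0.158968 / 2.012594 = 0.078986
  phi_hat_2 = (0.87387 - (1.084234)(0.078986)) / 2.33907 = 0.336984
  phi_hat_1 = (3.8259 - (3.8259)(0.336984) - (3.705)(0.078986)) / 5.1702 = 0.434023
So phi_hat = [0.4340, 0.3370, 0.0790].
Therefore phi_hat_3 = 0.0790.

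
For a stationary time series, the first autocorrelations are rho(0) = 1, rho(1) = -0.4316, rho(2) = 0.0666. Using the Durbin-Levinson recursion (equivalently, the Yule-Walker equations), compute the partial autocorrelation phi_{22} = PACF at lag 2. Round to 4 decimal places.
\phi_{22} = -0.1471

The PACF at lag k is phi_{kk}, the last component of the solution
to the Yule-Walker system G_k phi = r_k where
  (G_k)_{ij} = rho(|i - j|), (r_k)_i = rho(i), i,j = 1..k.
Equivalently, Durbin-Levinson gives phi_{kk} iteratively:
  phi_{11} = rho(1)
  phi_{kk} = [rho(k) - sum_{j=1..k-1} phi_{k-1,j} rho(k-j)]
            / [1 - sum_{j=1..k-1} phi_{k-1,j} rho(j)],
  phi_{k,j} = phi_{k-1,j} - phi_{kk} phi_{k-1,k-j},  j = 1..k-1.
Step k = 1:
  phi_11 = rho(1) = -0.4316.
Step k = 2:
  phi_22 = [rho(2) - phi_11 rho(1)] / [1 - phi_11 rho(1)] = [0.0666 - (-0.4316)(-0.4316)] / [1 - (-0.4316)(-0.4316)]
         = -0.11967856 / 0.81372144 = -0.1471.
Therefore phi_{22} = -0.1471.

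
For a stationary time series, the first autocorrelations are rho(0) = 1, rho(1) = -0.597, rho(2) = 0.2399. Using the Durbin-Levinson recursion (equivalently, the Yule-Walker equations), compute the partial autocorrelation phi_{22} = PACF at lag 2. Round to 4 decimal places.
\phi_{22} = -0.1810

The PACF at lag k is phi_{kk}, the last component of the solution
to the Yule-Walker system G_k phi = r_k where
  (G_k)_{ij} = rho(|i - j|), (r_k)_i = rho(i), i,j = 1..k.
Equivalently, Durbin-Levinson gives phi_{kk} iteratively:
  phi_{11} = rho(1)
  phi_{kk} = [rho(k) - sum_{j=1..k-1} phi_{k-1,j} rho(k-j)]
            / [1 - sum_{j=1..k-1} phi_{k-1,j} rho(j)],
  phi_{k,j} = phi_{k-1,j} - phi_{kk} phi_{k-1,k-j},  j = 1..k-1.
Step k = 1:
  phi_11 = rho(1) = -0.597.
Step k = 2:
  phi_22 = [rho(2) - phi_11 rho(1)] / [1 - phi_11 rho(1)] = [0.2399 - (-0.597)(-0.597)] / [1 - (-0.597)(-0.597)]
         = -0.116509 / 0.643591 = -0.181.
Therefore phi_{22} = -0.1810.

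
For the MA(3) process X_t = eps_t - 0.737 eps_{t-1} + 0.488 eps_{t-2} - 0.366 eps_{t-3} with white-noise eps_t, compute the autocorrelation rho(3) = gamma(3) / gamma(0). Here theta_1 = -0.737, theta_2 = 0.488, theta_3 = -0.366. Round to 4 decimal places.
\rho(3) = -0.1911

For an MA(q) process with theta_0 = 1, the autocovariance is
  gamma(k) = sigma^2 * sum_{i=0..q-k} theta_i * theta_{i+k},
and rho(k) = gamma(k) / gamma(0). Sigma^2 cancels.
  numerator   = (1)*(-0.366) = -0.366.
  denominator = (1)^2 + (-0.737)^2 + (0.488)^2 + (-0.366)^2 = 1.915269.
  rho(3) = -0.366 / 1.915269 = -0.1911.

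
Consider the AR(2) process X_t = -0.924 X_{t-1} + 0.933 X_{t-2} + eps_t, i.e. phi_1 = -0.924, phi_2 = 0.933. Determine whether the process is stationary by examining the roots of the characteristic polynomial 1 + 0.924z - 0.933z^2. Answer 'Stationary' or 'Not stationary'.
\text{Not stationary}

The AR(p) characteristic polynomial is P(z) = 1 + 0.924z - 0.933z^2.
Stationarity requires all roots to lie outside the unit circle, i.e. |z| > 1 for every root.
Set 1 + (0.924) z + (-0.933) z^2 = 0, i.e. a z^2 + b z + c = 0 with a = -0.933, b = 0.924, c = 1.
Discriminant D = b^2 - 4ac = (0.924)^2 - 4*(-0.933)*1 = 0.853776 - (-3.732) = 4.585776.
D >= 0, so the roots are real: z = (-b +/- sqrt(D)) / (2a) = (-0.924 +/- 2.141443) / (-1.866).
  z_1 = (-0.924 + 2.141443) / (-1.866) = -0.6524,   |z_1| = 0.6524.
  z_2 = (-0.924 - 2.141443) / (-1.866) = 1.6428,   |z_2| = 1.6428.
Moduli of all roots: 0.6524, 1.6428.
All moduli strictly greater than 1? No.
Verdict: Not stationary.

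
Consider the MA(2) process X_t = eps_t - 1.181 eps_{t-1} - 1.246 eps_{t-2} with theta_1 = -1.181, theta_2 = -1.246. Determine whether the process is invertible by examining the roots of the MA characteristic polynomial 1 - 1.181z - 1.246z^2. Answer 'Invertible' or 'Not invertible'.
\text{Not invertible}

The MA(q) characteristic polynomial is P(z) = 1 - 1.181z - 1.246z^2.
Invertibility requires all roots to lie outside the unit circle, i.e. |z| > 1 for every root.
Set 1 + (-1.181) z + (-1.246) z^2 = 0, i.e. a z^2 + b z + c = 0 with a = -1.246, b = -1.181, c = 1.
Discriminant D = b^2 - 4ac = (-1.181)^2 - 4*(-1.246)*1 = 1.394761 - (-4.984) = 6.378761.
D >= 0, so the roots are real: z = (-b +/- sqrt(D)) / (2a) = (1.181 +/- 2.525621) / (-2.492).
  z_1 = (1.181 + 2.525621) / (-2.492) = -1.4874,   |z_1| = 1.4874.
  z_2 = (1.181 - 2.525621) / (-2.492) = 0.5396,   |z_2| = 0.5396.
Moduli of all roots: 1.4874, 0.5396.
All moduli strictly greater than 1? No.
Verdict: Not invertible.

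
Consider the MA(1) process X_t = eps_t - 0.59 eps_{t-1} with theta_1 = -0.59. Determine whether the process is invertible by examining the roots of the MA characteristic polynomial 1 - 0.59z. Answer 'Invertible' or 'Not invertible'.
\text{Invertible}

The MA(q) characteristic polynomial is P(z) = 1 - 0.59z.
Invertibility requires all roots to lie outside the unit circle, i.e. |z| > 1 for every root.
This is linear in z: 1 + (-0.59) z = 0  =>  z = -1/(-0.59) = 1.694915,  |z| = 1.694915.
Moduli of all roots: 1.6949.
All moduli strictly greater than 1? Yes.
Verdict: Invertible.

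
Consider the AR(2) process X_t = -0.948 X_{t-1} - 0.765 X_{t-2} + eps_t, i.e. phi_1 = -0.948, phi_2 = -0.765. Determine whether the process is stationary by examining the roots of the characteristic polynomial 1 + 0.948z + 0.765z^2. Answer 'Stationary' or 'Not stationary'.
\text{Stationary}

The AR(p) characteristic polynomial is P(z) = 1 + 0.948z + 0.765z^2.
Stationarity requires all roots to lie outside the unit circle, i.e. |z| > 1 for every root.
Set 1 + (0.948) z + (0.765) z^2 = 0, i.e. a z^2 + b z + c = 0 with a = 0.765, b = 0.948, c = 1.
Discriminant D = b^2 - 4ac = (0.948)^2 - 4*(0.765)*1 = 0.898704 - (3.06) = -2.161296.
D < 0, so the roots are the complex-conjugate pair z = (-b +/- i sqrt(-D)) / (2a) = -0.6196 +/- 0.9609i.
For a conjugate pair |z|^2 = z * conj(z) = (product of roots) = c/a = 1/(0.765) = 1.30719, so |z| = sqrt(1.30719) = 1.1433 for both roots.
Moduli of all roots: 1.1433, 1.1433.
All moduli strictly greater than 1? Yes.
Verdict: Stationary.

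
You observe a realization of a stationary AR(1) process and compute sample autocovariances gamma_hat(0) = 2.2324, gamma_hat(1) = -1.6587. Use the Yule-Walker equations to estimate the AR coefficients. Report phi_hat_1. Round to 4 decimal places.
\hat\phi_{1} = -0.7430

The Yule-Walker equations for an AR(p) process read, in matrix form,
  Gamma_p phi = r_p,   with   (Gamma_p)_{ij} = gamma(|i - j|),
                       (r_p)_i = gamma(i),   i,j = 1..p.
Substitute the sample gammas (Toeplitz matrix and right-hand side of size 1):
  Gamma_p = [[2.2324]]
  r_p     = [-1.6587]
With p = 1 this is the single equation gamma(0) phi_1 = gamma(1):
  phi_hat_1 = gamma(1) / gamma(0) = -1.6587 / 2.2324 = -0.7430.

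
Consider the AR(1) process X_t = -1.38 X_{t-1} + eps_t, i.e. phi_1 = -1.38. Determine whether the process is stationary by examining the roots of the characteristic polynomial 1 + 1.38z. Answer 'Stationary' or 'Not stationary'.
\text{Not stationary}

The AR(p) characteristic polynomial is P(z) = 1 + 1.38z.
Stationarity requires all roots to lie outside the unit circle, i.e. |z| > 1 for every root.
This is linear in z: 1 + (1.38) z = 0  =>  z = -1/(1.38) = -0.724638,  |z| = 0.724638.
Moduli of all roots: 0.7246.
All moduli strictly greater than 1? No.
Verdict: Not stationary.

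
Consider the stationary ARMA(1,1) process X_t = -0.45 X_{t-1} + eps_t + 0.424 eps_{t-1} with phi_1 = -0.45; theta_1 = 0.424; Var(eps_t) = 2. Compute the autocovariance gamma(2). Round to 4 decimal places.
\gamma(2) = 0.0237

Multiply the model equation by X_{t-k} and take expectations. With theta_0 = psi_0 = 1 and psi_j the MA(infinity) weights, this gives
  gamma(k) - sum_i phi_i gamma(k-i) = c_k,
  c_k = sigma^2 * sum_{j=k..q} theta_j psi_{j-k}   (c_k = 0 for k > q),
using gamma(-m) = gamma(m).
psi-weights needed (psi_j = theta_j + sum_i phi_i psi_{j-i}):
  psi_1 = theta_1 + phi_1 = 0.424 + (-0.45) = -0.026
Right-hand sides:
  c_0 = sigma^2 (1 + theta_1 psi_1) = 2 * (1 + (0.424)(-0.026)) = 2 * 0.988976 = 1.977952
  c_1 = sigma^2 theta_1 = 2 * (0.424) = 0.848
  c_2 = 0
Equations for k = 0 and k = 1 (AR order 1):
  gamma(0) = phi_1 gamma(1) + c_0
  gamma(1) = phi_1 gamma(0) + c_1
Substituting the second into the first: gamma(0) (1 - phi_1^2) = c_0 + phi_1 c_1, so
  gamma(0) = (c_0 + phi_1 c_1) / (1 - phi_1^2) = (1.977952 + (-0.45)(0.848)) / (1 - (-0.45)^2) = 1.596352 / 0.7975 = 2.001695.
  gamma(1) = phi_1 gamma(0) + c_1 = (-0.45)(2.001695) + (0.848) = -0.052763.
For k = 2 (> q): gamma(2) = phi_1 gamma(1) = (-0.45)(-0.052763) = 0.023743.
Therefore gamma(2) = 0.0237 (to 4 decimal places).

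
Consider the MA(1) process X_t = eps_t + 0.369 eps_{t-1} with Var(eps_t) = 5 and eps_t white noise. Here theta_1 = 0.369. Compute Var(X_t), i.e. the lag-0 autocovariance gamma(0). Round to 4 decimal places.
\gamma(0) = 5.6808

For an MA(q) process X_t = eps_t + sum_i theta_i eps_{t-i} with
Var(eps_t) = sigma^2, the variance is
  gamma(0) = sigma^2 * (1 + sum_i theta_i^2).
  sum_i theta_i^2 = (0.369)^2 = 0.136161.
  gamma(0) = 5 * (1 + 0.136161) = 5 * 1.136161 = 5.680805, which rounds to 5.6808.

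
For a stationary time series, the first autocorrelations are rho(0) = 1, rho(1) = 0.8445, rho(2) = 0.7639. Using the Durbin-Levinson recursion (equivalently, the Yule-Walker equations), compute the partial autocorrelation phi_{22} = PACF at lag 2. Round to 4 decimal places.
\phi_{22} = 0.1768

The PACF at lag k is phi_{kk}, the last component of the solution
to the Yule-Walker system G_k phi = r_k where
  (G_k)_{ij} = rho(|i - j|), (r_k)_i = rho(i), i,j = 1..k.
Equivalently, Durbin-Levinson gives phi_{kk} iteratively:
  phi_{11} = rho(1)
  phi_{kk} = [rho(k) - sum_{j=1..k-1} phi_{k-1,j} rho(k-j)]
            / [1 - sum_{j=1..k-1} phi_{k-1,j} rho(j)],
  phi_{k,j} = phi_{k-1,j} - phi_{kk} phi_{k-1,k-j},  j = 1..k-1.
Step k = 1:
  phi_11 = rho(1) = 0.8445.
Step k = 2:
  phi_22 = [rho(2) - phi_11 rho(1)] / [1 - phi_11 rho(1)] = [0.7639 - (0.8445)(0.8445)] / [1 - (0.8445)(0.8445)]
         = 0.05071975 / 0.28681975 = 0.1768.
Therefore phi_{22} = 0.1768.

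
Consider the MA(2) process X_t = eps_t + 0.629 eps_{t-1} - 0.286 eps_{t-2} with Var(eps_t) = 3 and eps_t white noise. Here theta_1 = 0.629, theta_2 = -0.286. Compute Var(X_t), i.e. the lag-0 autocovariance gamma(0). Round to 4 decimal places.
\gamma(0) = 4.4323

For an MA(q) process X_t = eps_t + sum_i theta_i eps_{t-i} with
Var(eps_t) = sigma^2, the variance is
  gamma(0) = sigma^2 * (1 + sum_i theta_i^2).
  sum_i theta_i^2 = (0.629)^2 + (-0.286)^2 = 0.395641 + 0.081796 = 0.477437.
  gamma(0) = 3 * (1 + 0.477437) = 3 * 1.477437 = 4.432311, which rounds to 4.4323.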